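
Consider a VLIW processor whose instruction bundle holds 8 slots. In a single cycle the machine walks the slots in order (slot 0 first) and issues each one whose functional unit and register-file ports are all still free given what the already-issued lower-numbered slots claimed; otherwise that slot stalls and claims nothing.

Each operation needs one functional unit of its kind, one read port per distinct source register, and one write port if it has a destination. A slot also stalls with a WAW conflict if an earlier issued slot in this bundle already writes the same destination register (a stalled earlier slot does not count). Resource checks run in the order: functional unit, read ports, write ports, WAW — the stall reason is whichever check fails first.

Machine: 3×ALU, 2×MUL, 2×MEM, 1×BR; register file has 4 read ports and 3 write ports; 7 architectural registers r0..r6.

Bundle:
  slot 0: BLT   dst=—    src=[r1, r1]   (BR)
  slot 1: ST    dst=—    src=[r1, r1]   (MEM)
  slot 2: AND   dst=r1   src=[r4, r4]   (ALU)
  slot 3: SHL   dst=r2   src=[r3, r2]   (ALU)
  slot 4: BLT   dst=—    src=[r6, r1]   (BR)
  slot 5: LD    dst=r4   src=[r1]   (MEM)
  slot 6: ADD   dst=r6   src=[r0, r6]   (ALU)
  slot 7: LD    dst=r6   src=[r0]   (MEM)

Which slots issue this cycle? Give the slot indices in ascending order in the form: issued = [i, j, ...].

issued = [0, 1, 2, 5]

slot 0 (BR): ISSUE — free A3,Mu2,Ld2,B0 rp3 wp3
slot 1 (MEM): ISSUE — free A3,Mu2,Ld1,B0 rp2 wp3
slot 2 (ALU): ISSUE — free A2,Mu2,Ld1,B0 rp1 wp2
slot 3 (ALU): stall RD_PORT — free A2,Mu2,Ld1,B0 rp1 wp2
slot 4 (BR): stall FU — free A2,Mu2,Ld1,B0 rp1 wp2
slot 5 (MEM): ISSUE — free A2,Mu2,Ld0,B0 rp0 wp1
slot 6 (ALU): stall RD_PORT — free A2,Mu2,Ld0,B0 rp0 wp1
slot 7 (MEM): stall FU — free A2,Mu2,Ld0,B0 rp0 wp1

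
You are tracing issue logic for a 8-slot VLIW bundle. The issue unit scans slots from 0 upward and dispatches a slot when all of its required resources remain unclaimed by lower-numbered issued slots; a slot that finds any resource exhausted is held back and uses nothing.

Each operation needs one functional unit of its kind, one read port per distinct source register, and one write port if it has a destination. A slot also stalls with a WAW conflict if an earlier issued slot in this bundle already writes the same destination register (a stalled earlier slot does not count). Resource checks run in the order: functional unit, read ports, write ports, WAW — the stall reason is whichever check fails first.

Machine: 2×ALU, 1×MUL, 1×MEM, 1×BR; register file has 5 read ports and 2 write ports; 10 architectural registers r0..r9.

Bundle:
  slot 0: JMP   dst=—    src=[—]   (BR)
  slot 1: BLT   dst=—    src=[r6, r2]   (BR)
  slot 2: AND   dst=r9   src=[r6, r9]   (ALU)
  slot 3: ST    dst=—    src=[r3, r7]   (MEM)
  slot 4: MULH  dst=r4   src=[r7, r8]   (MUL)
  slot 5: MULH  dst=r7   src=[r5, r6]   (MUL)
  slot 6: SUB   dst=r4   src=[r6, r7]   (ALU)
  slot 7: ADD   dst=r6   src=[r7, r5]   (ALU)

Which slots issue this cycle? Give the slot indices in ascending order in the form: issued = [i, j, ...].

issued = [0, 2, 3]

(0) want 1×BR +0rd +0wr — yes → AL2|MU1|ME1|BR0|rd5|wr2
(1) want 1×BR +2rd +0wr — FU → AL2|MU1|ME1|BR0|rd5|wr2
(2) want 1×ALU +2rd +1wr — yes → AL1|MU1|ME1|BR0|rd3|wr1
(3) want 1×MEM +2rd +0wr — yes → AL1|MU1|ME0|BR0|rd1|wr1
(4) want 1×MUL +2rd +1wr — RD_PORT → AL1|MU1|ME0|BR0|rd1|wr1
(5) want 1×MUL +2rd +1wr — RD_PORT → AL1|MU1|ME0|BR0|rd1|wr1
(6) want 1×ALU +2rd +1wr — RD_PORT → AL1|MU1|ME0|BR0|rd1|wr1
(7) want 1×ALU +2rd +1wr — RD_PORT → AL1|MU1|ME0|BR0|rd1|wr1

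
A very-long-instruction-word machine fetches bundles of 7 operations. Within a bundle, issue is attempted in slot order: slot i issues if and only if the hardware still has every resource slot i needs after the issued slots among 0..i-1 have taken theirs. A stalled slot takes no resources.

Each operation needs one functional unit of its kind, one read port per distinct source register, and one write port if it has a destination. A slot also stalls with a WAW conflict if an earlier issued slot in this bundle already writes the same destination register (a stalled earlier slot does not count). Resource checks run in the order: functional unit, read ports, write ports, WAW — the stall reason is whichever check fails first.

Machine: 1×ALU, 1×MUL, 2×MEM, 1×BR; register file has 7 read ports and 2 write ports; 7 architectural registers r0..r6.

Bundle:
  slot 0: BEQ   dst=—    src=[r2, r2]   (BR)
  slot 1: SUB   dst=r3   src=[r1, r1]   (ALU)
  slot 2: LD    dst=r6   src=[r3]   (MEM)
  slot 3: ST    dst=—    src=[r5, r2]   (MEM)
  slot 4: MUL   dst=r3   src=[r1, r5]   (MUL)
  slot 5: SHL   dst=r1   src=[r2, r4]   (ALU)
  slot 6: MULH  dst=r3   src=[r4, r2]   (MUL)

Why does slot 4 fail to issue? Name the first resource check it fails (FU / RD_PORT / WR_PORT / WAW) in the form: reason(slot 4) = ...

reason(slot 4) = WR_PORT

[0] BR needs rd=1 wr=0: ok; after: ALU=1 MUL=1 MEM=2 BR=0, R=6, W=2
[1] ALU needs rd=1 wr=1: ok; after: ALU=0 MUL=1 MEM=2 BR=0, R=5, W=1
[2] MEM needs rd=1 wr=1: ok; after: ALU=0 MUL=1 MEM=1 BR=0, R=4, W=0
[3] MEM needs rd=2 wr=0: ok; after: ALU=0 MUL=1 MEM=0 BR=0, R=2, W=0
[4] MUL needs rd=2 wr=1: WR_PORT; after: ALU=0 MUL=1 MEM=0 BR=0, R=2, W=0
[5] ALU needs rd=2 wr=1: FU; after: ALU=0 MUL=1 MEM=0 BR=0, R=2, W=0
[6] MUL needs rd=2 wr=1: WR_PORT; after: ALU=0 MUL=1 MEM=0 BR=0, R=2, W=0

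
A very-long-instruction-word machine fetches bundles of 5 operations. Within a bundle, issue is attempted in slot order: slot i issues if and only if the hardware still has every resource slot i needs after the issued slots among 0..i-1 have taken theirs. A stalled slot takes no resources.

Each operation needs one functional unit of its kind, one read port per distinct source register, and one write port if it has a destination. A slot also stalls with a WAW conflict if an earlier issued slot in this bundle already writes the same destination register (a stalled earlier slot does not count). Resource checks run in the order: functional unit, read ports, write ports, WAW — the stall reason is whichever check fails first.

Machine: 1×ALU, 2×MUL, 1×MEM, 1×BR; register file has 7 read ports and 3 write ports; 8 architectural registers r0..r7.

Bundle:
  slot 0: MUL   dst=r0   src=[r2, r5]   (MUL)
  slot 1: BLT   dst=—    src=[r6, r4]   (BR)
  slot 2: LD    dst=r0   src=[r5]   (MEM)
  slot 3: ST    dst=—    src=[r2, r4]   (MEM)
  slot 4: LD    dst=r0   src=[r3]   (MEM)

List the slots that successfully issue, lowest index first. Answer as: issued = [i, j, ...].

slot 0 (MUL): ISSUE — free A1,Mu1,Ld1,B1 rp5 wp2
slot 1 (BR): ISSUE — free A1,Mu1,Ld1,B0 rp3 wp2
slot 2 (MEM): stall WAW — free A1,Mu1,Ld1,B0 rp3 wp2
slot 3 (MEM): ISSUE — free A1,Mu1,Ld0,B0 rp1 wp2
slot 4 (MEM): stall FU — free A1,Mu1,Ld0,B0 rp1 wp2

issued = [0, 1, 3]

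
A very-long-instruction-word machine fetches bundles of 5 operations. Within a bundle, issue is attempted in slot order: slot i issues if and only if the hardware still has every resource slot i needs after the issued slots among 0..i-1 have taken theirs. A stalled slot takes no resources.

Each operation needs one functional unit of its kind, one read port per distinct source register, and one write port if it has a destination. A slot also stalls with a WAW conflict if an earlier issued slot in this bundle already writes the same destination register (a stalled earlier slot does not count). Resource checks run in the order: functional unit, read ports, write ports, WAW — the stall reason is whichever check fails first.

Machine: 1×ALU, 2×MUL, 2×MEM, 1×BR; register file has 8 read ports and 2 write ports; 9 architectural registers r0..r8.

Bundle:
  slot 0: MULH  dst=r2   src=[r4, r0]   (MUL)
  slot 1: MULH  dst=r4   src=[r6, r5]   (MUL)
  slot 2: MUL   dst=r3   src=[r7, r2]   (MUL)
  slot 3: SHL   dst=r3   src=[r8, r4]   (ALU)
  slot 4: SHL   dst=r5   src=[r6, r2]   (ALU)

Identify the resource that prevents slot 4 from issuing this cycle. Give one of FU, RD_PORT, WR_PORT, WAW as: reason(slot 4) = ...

reason(slot 4) = WR_PORT

slot 0 (MUL): ISSUE — free A1,Mu1,Ld2,B1 rp6 wp1
slot 1 (MUL): ISSUE — free A1,Mu0,Ld2,B1 rp4 wp0
slot 2 (MUL): stall FU — free A1,Mu0,Ld2,B1 rp4 wp0
slot 3 (ALU): stall WR_PORT — free A1,Mu0,Ld2,B1 rp4 wp0
slot 4 (ALU): stall WR_PORT — free A1,Mu0,Ld2,B1 rp4 wp0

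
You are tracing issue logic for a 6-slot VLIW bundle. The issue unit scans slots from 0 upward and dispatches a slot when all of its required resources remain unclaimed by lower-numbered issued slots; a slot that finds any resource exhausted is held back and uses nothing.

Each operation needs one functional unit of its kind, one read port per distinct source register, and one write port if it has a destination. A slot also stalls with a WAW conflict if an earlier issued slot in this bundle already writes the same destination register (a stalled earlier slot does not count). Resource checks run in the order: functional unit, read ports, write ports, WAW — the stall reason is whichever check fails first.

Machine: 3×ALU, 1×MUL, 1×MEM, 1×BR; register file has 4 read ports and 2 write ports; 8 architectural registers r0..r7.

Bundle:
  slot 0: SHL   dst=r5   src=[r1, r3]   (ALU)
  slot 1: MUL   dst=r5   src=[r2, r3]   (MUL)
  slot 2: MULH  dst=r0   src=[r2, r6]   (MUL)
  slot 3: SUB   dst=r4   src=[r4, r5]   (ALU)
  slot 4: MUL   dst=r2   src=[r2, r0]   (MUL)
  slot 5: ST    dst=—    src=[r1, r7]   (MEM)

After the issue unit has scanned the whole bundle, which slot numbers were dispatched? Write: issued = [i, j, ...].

issued = [0, 2]

[0] ALU needs rd=2 wr=1: ok; after: ALU=2 MUL=1 MEM=1 BR=1, R=2, W=1
[1] MUL needs rd=2 wr=1: WAW; after: ALU=2 MUL=1 MEM=1 BR=1, R=2, W=1
[2] MUL needs rd=2 wr=1: ok; after: ALU=2 MUL=0 MEM=1 BR=1, R=0, W=0
[3] ALU needs rd=2 wr=1: RD_PORT; after: ALU=2 MUL=0 MEM=1 BR=1, R=0, W=0
[4] MUL needs rd=2 wr=1: FU; after: ALU=2 MUL=0 MEM=1 BR=1, R=0, W=0
[5] MEM needs rd=2 wr=0: RD_PORT; after: ALU=2 MUL=0 MEM=1 BR=1, R=0, W=0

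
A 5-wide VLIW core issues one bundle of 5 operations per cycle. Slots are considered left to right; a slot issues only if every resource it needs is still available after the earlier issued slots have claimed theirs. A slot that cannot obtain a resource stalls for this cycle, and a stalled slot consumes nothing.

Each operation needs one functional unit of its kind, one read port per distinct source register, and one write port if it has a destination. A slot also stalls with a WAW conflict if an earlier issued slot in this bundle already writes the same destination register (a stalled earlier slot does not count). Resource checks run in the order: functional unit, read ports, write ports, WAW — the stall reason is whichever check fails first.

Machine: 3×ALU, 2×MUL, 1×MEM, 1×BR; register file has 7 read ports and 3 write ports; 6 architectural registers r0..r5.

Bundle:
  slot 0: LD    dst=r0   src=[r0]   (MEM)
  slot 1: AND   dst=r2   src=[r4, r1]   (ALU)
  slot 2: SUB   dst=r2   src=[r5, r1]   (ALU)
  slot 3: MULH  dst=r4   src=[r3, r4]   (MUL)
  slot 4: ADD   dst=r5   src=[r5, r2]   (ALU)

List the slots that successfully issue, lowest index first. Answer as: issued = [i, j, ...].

  0. MEM→r0 ⇒ go  {3A/2Mu/0Ld/1B | 6r 2w}
  1. ALU→r2 ⇒ go  {2A/2Mu/0Ld/1B | 4r 1w}
  2. ALU→r2 ⇒ no(WAW)  {2A/2Mu/0Ld/1B | 4r 1w}
  3. MUL→r4 ⇒ go  {2A/1Mu/0Ld/1B | 2r 0w}
  4. ALU→r5 ⇒ no(WR_PORT)  {2A/1Mu/0Ld/1B | 2r 0w}

issued = [0, 1, 3]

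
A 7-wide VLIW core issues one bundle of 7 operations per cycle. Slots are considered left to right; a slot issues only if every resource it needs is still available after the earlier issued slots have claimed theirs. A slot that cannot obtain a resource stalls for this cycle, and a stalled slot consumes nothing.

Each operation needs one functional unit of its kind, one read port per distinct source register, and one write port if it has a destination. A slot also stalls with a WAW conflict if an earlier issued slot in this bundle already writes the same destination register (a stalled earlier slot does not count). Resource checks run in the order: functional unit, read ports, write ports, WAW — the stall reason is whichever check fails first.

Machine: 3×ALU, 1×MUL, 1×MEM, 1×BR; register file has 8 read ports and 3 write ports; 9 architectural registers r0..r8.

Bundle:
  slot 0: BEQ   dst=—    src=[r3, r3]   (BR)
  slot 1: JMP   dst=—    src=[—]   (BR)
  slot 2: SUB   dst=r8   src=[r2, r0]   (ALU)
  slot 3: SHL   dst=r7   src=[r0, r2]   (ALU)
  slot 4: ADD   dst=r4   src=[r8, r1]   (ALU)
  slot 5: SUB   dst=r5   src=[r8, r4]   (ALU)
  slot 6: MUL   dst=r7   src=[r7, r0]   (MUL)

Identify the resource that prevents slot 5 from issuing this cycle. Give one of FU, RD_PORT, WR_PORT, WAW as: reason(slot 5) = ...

reason(slot 5) = FU

[0] BR needs rd=1 wr=0: ok; after: ALU=3 MUL=1 MEM=1 BR=0, R=7, W=3
[1] BR needs rd=0 wr=0: FU; after: ALU=3 MUL=1 MEM=1 BR=0, R=7, W=3
[2] ALU needs rd=2 wr=1: ok; after: ALU=2 MUL=1 MEM=1 BR=0, R=5, W=2
[3] ALU needs rd=2 wr=1: ok; after: ALU=1 MUL=1 MEM=1 BR=0, R=3, W=1
[4] ALU needs rd=2 wr=1: ok; after: ALU=0 MUL=1 MEM=1 BR=0, R=1, W=0
[5] ALU needs rd=2 wr=1: FU; after: ALU=0 MUL=1 MEM=1 BR=0, R=1, W=0
[6] MUL needs rd=2 wr=1: RD_PORT; after: ALU=0 MUL=1 MEM=1 BR=0, R=1, W=0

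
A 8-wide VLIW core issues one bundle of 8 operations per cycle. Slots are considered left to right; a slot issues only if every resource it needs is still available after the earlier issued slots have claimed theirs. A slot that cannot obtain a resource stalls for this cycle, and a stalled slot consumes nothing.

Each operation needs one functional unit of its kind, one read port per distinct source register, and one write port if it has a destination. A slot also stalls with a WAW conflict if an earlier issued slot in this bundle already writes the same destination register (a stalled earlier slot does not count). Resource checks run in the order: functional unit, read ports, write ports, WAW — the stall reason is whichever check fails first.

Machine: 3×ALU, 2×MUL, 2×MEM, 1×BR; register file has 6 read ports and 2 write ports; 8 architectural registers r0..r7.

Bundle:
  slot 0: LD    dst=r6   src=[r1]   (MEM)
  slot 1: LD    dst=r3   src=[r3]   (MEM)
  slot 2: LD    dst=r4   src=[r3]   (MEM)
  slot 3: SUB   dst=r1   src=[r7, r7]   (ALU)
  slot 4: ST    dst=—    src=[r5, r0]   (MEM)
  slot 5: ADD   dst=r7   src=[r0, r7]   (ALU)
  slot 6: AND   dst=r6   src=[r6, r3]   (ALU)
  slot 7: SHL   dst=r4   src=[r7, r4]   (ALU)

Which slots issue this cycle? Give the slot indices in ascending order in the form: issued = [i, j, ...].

issued = [0, 1]

slot 0 (MEM): ISSUE — free A3,Mu2,Ld1,B1 rp5 wp1
slot 1 (MEM): ISSUE — free A3,Mu2,Ld0,B1 rp4 wp0
slot 2 (MEM): stall FU — free A3,Mu2,Ld0,B1 rp4 wp0
slot 3 (ALU): stall WR_PORT — free A3,Mu2,Ld0,B1 rp4 wp0
slot 4 (MEM): stall FU — free A3,Mu2,Ld0,B1 rp4 wp0
slot 5 (ALU): stall WR_PORT — free A3,Mu2,Ld0,B1 rp4 wp0
slot 6 (ALU): stall WR_PORT — free A3,Mu2,Ld0,B1 rp4 wp0
slot 7 (ALU): stall WR_PORT — free A3,Mu2,Ld0,B1 rp4 wp0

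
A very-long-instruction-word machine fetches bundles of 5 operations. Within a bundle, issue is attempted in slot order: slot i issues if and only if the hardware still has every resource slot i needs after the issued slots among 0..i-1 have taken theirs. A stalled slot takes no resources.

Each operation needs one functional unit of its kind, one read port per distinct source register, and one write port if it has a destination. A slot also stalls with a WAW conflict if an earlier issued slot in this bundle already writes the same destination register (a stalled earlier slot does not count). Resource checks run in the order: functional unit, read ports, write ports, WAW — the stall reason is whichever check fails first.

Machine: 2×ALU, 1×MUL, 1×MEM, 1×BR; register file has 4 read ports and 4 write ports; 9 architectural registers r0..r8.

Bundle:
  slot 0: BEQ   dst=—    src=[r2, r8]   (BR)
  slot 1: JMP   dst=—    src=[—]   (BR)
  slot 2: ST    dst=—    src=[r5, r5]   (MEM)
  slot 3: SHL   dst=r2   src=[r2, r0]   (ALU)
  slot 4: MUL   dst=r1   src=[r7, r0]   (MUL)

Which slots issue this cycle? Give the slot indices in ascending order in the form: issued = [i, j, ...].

[0] BR needs rd=2 wr=0: ok; after: ALU=2 MUL=1 MEM=1 BR=0, R=2, W=4
[1] BR needs rd=0 wr=0: FU; after: ALU=2 MUL=1 MEM=1 BR=0, R=2, W=4
[2] MEM needs rd=1 wr=0: ok; after: ALU=2 MUL=1 MEM=0 BR=0, R=1, W=4
[3] ALU needs rd=2 wr=1: RD_PORT; after: ALU=2 MUL=1 MEM=0 BR=0, R=1, W=4
[4] MUL needs rd=2 wr=1: RD_PORT; after: ALU=2 MUL=1 MEM=0 BR=0, R=1, W=4

issued = [0, 2]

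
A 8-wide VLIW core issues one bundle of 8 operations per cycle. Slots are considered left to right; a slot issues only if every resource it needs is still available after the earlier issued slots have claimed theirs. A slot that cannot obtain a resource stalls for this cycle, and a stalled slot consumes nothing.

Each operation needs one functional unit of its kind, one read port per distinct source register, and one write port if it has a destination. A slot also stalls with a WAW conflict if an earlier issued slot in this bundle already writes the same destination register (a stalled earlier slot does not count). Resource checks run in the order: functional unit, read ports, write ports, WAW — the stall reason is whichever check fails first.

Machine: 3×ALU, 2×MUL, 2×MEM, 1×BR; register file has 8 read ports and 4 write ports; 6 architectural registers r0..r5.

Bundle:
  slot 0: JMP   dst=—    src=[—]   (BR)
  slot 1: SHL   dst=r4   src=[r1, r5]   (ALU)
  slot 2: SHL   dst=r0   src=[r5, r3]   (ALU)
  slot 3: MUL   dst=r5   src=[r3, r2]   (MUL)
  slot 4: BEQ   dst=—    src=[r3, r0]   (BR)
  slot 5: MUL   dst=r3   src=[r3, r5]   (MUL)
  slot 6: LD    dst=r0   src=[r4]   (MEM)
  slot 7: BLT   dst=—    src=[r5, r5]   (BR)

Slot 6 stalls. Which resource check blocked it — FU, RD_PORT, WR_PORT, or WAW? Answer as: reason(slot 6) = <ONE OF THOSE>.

[0] BR needs rd=0 wr=0: ok; after: ALU=3 MUL=2 MEM=2 BR=0, R=8, W=4
[1] ALU needs rd=2 wr=1: ok; after: ALU=2 MUL=2 MEM=2 BR=0, R=6, W=3
[2] ALU needs rd=2 wr=1: ok; after: ALU=1 MUL=2 MEM=2 BR=0, R=4, W=2
[3] MUL needs rd=2 wr=1: ok; after: ALU=1 MUL=1 MEM=2 BR=0, R=2, W=1
[4] BR needs rd=2 wr=0: FU; after: ALU=1 MUL=1 MEM=2 BR=0, R=2, W=1
[5] MUL needs rd=2 wr=1: ok; after: ALU=1 MUL=0 MEM=2 BR=0, R=0, W=0
[6] MEM needs rd=1 wr=1: RD_PORT; after: ALU=1 MUL=0 MEM=2 BR=0, R=0, W=0
[7] BR needs rd=1 wr=0: FU; after: ALU=1 MUL=0 MEM=2 BR=0, R=0, W=0

reason(slot 6) = RD_PORT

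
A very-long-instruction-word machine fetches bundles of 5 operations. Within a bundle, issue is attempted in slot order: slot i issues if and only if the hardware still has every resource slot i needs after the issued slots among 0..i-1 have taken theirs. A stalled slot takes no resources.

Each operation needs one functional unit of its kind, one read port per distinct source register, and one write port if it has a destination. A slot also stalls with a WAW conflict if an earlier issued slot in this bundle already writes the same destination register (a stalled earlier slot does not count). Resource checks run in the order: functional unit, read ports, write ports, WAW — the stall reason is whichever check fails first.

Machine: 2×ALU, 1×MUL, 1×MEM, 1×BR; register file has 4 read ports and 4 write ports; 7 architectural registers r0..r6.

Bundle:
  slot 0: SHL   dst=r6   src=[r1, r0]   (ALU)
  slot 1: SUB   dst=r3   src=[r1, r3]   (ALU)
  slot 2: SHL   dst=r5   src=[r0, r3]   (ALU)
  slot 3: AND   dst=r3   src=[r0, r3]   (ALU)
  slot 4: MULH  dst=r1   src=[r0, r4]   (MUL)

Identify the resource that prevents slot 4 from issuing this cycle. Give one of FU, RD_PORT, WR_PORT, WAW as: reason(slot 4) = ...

reason(slot 4) = RD_PORT

#0 ALU src=r1,r0 dispatched  <A:1 Mu:1 Ld:1 B:1 rd:2 wr:3>
#1 ALU src=r1,r3 dispatched  <A:0 Mu:1 Ld:1 B:1 rd:0 wr:2>
#2 ALU src=r0,r3 held:FU  <A:0 Mu:1 Ld:1 B:1 rd:0 wr:2>
#3 ALU src=r0,r3 held:FU  <A:0 Mu:1 Ld:1 B:1 rd:0 wr:2>
#4 MUL src=r0,r4 held:RD_PORT  <A:0 Mu:1 Ld:1 B:1 rd:0 wr:2>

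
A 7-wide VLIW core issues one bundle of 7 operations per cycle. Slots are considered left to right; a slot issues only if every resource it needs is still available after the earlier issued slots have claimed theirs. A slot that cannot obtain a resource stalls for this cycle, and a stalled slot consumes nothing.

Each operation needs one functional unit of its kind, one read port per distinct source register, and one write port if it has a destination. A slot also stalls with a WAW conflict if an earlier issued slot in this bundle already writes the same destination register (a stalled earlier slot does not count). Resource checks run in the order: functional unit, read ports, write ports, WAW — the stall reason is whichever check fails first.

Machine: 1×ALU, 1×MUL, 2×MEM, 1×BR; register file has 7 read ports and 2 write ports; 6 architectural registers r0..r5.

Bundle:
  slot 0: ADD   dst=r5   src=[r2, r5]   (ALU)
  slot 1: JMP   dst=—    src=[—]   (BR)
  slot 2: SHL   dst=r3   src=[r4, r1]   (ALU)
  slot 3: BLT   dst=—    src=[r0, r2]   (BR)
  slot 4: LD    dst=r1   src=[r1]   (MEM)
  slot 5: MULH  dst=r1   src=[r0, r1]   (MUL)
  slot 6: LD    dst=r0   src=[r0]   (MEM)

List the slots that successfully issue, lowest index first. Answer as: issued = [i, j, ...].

slot 0 (ALU): ISSUE — free A0,Mu1,Ld2,B1 rp5 wp1
slot 1 (BR): ISSUE — free A0,Mu1,Ld2,B0 rp5 wp1
slot 2 (ALU): stall FU — free A0,Mu1,Ld2,B0 rp5 wp1
slot 3 (BR): stall FU — free A0,Mu1,Ld2,B0 rp5 wp1
slot 4 (MEM): ISSUE — free A0,Mu1,Ld1,B0 rp4 wp0
slot 5 (MUL): stall WR_PORT — free A0,Mu1,Ld1,B0 rp4 wp0
slot 6 (MEM): stall WR_PORT — free A0,Mu1,Ld1,B0 rp4 wp0

issued = [0, 1, 4]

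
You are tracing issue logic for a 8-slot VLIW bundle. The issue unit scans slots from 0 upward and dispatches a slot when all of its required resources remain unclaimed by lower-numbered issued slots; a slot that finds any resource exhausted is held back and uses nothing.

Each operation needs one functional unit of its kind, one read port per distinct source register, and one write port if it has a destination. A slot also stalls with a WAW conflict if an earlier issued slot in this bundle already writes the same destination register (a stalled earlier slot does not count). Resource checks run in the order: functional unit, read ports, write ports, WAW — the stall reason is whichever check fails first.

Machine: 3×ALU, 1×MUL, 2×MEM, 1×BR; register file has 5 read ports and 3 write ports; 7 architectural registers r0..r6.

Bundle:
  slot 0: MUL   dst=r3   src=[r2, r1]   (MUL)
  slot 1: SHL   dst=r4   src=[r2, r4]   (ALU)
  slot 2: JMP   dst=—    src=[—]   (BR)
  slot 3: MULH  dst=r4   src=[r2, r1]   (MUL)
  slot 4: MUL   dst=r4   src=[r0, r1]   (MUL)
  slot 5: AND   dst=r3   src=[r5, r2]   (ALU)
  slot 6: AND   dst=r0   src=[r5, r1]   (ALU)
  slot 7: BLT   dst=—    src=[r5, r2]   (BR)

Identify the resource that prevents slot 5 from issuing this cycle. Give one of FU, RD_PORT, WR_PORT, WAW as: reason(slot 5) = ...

#0 MUL src=r2,r1 dispatched  <A:3 Mu:0 Ld:2 B:1 rd:3 wr:2>
#1 ALU src=r2,r4 dispatched  <A:2 Mu:0 Ld:2 B:1 rd:1 wr:1>
#2 BR src=- dispatched  <A:2 Mu:0 Ld:2 B:0 rd:1 wr:1>
#3 MUL src=r2,r1 held:FU  <A:2 Mu:0 Ld:2 B:0 rd:1 wr:1>
#4 MUL src=r0,r1 held:FU  <A:2 Mu:0 Ld:2 B:0 rd:1 wr:1>
#5 ALU src=r5,r2 held:RD_PORT  <A:2 Mu:0 Ld:2 B:0 rd:1 wr:1>
#6 ALU src=r5,r1 held:RD_PORT  <A:2 Mu:0 Ld:2 B:0 rd:1 wr:1>
#7 BR src=r5,r2 held:FU  <A:2 Mu:0 Ld:2 B:0 rd:1 wr:1>

reason(slot 5) = RD_PORT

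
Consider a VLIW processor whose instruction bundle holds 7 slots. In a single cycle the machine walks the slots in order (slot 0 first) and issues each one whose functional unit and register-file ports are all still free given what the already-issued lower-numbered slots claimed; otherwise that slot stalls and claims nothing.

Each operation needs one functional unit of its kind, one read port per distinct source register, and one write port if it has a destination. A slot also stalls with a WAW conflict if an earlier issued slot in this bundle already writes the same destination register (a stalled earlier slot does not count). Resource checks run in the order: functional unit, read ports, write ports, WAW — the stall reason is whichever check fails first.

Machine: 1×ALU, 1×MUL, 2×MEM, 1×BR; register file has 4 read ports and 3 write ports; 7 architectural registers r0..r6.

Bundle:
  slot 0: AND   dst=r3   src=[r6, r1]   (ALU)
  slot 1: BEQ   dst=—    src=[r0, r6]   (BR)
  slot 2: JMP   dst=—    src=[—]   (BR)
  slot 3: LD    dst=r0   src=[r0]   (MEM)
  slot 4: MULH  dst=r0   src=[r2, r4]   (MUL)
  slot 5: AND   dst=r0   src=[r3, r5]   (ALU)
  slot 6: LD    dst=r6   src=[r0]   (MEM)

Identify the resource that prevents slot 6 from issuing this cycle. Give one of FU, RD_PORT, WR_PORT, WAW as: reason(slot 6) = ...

reason(slot 6) = RD_PORT

[0] ALU needs rd=2 wr=1: ok; after: ALU=0 MUL=1 MEM=2 BR=1, R=2, W=2
[1] BR needs rd=2 wr=0: ok; after: ALU=0 MUL=1 MEM=2 BR=0, R=0, W=2
[2] BR needs rd=0 wr=0: FU; after: ALU=0 MUL=1 MEM=2 BR=0, R=0, W=2
[3] MEM needs rd=1 wr=1: RD_PORT; after: ALU=0 MUL=1 MEM=2 BR=0, R=0, W=2
[4] MUL needs rd=2 wr=1: RD_PORT; after: ALU=0 MUL=1 MEM=2 BR=0, R=0, W=2
[5] ALU needs rd=2 wr=1: FU; after: ALU=0 MUL=1 MEM=2 BR=0, R=0, W=2
[6] MEM needs rd=1 wr=1: RD_PORT; after: ALU=0 MUL=1 MEM=2 BR=0, R=0, W=2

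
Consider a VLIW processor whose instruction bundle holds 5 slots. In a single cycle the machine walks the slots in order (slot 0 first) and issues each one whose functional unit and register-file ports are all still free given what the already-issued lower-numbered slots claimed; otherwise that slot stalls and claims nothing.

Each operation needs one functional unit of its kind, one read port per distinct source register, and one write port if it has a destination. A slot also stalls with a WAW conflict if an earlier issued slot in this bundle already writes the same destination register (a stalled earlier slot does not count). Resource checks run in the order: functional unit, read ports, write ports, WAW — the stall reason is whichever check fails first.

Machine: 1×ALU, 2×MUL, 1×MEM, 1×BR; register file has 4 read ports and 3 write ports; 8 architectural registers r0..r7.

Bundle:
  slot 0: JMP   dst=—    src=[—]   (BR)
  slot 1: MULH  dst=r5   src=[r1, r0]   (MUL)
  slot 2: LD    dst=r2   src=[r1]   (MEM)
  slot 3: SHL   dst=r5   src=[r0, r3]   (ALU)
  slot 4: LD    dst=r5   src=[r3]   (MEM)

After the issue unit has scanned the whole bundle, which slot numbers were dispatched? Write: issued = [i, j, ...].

issued = [0, 1, 2]

(0) want 1×BR +0rd +0wr — yes → AL1|MU2|ME1|BR0|rd4|wr3
(1) want 1×MUL +2rd +1wr — yes → AL1|MU1|ME1|BR0|rd2|wr2
(2) want 1×MEM +1rd +1wr — yes → AL1|MU1|ME0|BR0|rd1|wr1
(3) want 1×ALU +2rd +1wr — RD_PORT → AL1|MU1|ME0|BR0|rd1|wr1
(4) want 1×MEM +1rd +1wr — FU → AL1|MU1|ME0|BR0|rd1|wr1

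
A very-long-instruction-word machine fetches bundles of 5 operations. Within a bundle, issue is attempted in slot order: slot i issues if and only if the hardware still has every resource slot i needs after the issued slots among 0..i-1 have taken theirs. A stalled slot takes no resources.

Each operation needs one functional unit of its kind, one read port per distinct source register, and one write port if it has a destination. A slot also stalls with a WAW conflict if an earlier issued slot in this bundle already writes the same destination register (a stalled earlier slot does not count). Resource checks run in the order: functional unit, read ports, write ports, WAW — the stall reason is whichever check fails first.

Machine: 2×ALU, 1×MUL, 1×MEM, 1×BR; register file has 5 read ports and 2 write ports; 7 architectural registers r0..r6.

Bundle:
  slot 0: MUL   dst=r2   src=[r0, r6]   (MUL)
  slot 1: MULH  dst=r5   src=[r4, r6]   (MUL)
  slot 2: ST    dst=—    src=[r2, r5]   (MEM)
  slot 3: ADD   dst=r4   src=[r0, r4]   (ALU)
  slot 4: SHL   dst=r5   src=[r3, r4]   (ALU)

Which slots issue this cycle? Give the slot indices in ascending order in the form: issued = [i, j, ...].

slot 0 (MUL): ISSUE — free A2,Mu0,Ld1,B1 rp3 wp1
slot 1 (MUL): stall FU — free A2,Mu0,Ld1,B1 rp3 wp1
slot 2 (MEM): ISSUE — free A2,Mu0,Ld0,B1 rp1 wp1
slot 3 (ALU): stall RD_PORT — free A2,Mu0,Ld0,B1 rp1 wp1
slot 4 (ALU): stall RD_PORT — free A2,Mu0,Ld0,B1 rp1 wp1

issued = [0, 2]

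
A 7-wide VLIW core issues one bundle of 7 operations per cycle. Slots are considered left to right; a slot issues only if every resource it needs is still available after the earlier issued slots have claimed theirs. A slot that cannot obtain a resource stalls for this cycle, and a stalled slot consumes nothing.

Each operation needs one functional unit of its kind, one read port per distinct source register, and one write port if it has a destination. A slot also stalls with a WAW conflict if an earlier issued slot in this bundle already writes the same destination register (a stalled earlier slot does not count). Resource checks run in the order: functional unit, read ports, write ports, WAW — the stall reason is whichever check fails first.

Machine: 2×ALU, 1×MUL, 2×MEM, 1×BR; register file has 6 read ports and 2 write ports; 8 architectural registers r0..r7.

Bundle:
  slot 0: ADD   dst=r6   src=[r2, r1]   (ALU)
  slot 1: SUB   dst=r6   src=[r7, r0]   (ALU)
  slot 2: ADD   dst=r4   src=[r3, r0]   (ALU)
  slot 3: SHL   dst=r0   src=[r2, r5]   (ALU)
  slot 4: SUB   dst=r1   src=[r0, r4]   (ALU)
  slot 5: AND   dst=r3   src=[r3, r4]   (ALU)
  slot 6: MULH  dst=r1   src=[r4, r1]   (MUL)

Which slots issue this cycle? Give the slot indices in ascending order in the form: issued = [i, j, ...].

[0] ALU needs rd=2 wr=1: ok; after: ALU=1 MUL=1 MEM=2 BR=1, R=4, W=1
[1] ALU needs rd=2 wr=1: WAW; after: ALU=1 MUL=1 MEM=2 BR=1, R=4, W=1
[2] ALU needs rd=2 wr=1: ok; after: ALU=0 MUL=1 MEM=2 BR=1, R=2, W=0
[3] ALU needs rd=2 wr=1: FU; after: ALU=0 MUL=1 MEM=2 BR=1, R=2, W=0
[4] ALU needs rd=2 wr=1: FU; after: ALU=0 MUL=1 MEM=2 BR=1, R=2, W=0
[5] ALU needs rd=2 wr=1: FU; after: ALU=0 MUL=1 MEM=2 BR=1, R=2, W=0
[6] MUL needs rd=2 wr=1: WR_PORT; after: ALU=0 MUL=1 MEM=2 BR=1, R=2, W=0

issued = [0, 2]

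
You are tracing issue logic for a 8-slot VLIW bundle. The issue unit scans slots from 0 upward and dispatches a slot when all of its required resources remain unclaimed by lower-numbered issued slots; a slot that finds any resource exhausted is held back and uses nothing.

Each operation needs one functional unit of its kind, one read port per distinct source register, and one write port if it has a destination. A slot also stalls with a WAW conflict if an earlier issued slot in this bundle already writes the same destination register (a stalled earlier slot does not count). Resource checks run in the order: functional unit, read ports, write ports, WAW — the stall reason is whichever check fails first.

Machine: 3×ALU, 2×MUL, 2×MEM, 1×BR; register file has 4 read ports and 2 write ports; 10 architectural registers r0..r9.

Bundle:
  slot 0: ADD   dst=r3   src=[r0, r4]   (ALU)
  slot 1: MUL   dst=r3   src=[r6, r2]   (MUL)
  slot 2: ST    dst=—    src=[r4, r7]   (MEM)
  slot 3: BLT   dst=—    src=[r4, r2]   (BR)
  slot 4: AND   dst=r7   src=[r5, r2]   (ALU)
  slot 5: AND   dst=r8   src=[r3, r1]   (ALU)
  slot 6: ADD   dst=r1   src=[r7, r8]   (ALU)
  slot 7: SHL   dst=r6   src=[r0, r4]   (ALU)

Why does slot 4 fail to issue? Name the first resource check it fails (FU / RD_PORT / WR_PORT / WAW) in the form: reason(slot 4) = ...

reason(slot 4) = RD_PORT

(0) want 1×ALU +2rd +1wr — yes → AL2|MU2|ME2|BR1|rd2|wr1
(1) want 1×MUL +2rd +1wr — WAW → AL2|MU2|ME2|BR1|rd2|wr1
(2) want 1×MEM +2rd +0wr — yes → AL2|MU2|ME1|BR1|rd0|wr1
(3) want 1×BR +2rd +0wr — RD_PORT → AL2|MU2|ME1|BR1|rd0|wr1
(4) want 1×ALU +2rd +1wr — RD_PORT → AL2|MU2|ME1|BR1|rd0|wr1
(5) want 1×ALU +2rd +1wr — RD_PORT → AL2|MU2|ME1|BR1|rd0|wr1
(6) want 1×ALU +2rd +1wr — RD_PORT → AL2|MU2|ME1|BR1|rd0|wr1
(7) want 1×ALU +2rd +1wr — RD_PORT → AL2|MU2|ME1|BR1|rd0|wr1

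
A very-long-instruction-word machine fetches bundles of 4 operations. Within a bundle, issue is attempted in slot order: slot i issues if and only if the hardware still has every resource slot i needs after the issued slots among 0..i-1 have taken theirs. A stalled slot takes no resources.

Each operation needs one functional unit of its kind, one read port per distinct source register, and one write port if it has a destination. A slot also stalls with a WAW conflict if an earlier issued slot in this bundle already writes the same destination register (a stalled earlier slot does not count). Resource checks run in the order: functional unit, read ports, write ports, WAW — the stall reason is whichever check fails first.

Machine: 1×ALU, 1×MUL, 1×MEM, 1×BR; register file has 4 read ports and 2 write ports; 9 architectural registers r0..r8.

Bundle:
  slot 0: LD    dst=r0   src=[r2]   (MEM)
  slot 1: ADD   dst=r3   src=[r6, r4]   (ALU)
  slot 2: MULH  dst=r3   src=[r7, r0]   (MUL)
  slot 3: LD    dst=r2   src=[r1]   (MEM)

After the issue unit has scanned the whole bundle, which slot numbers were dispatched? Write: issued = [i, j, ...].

issued = [0, 1]

slot 0 (MEM): ISSUE — free A1,Mu1,Ld0,B1 rp3 wp1
slot 1 (ALU): ISSUE — free A0,Mu1,Ld0,B1 rp1 wp0
slot 2 (MUL): stall RD_PORT — free A0,Mu1,Ld0,B1 rp1 wp0
slot 3 (MEM): stall FU — free A0,Mu1,Ld0,B1 rp1 wp0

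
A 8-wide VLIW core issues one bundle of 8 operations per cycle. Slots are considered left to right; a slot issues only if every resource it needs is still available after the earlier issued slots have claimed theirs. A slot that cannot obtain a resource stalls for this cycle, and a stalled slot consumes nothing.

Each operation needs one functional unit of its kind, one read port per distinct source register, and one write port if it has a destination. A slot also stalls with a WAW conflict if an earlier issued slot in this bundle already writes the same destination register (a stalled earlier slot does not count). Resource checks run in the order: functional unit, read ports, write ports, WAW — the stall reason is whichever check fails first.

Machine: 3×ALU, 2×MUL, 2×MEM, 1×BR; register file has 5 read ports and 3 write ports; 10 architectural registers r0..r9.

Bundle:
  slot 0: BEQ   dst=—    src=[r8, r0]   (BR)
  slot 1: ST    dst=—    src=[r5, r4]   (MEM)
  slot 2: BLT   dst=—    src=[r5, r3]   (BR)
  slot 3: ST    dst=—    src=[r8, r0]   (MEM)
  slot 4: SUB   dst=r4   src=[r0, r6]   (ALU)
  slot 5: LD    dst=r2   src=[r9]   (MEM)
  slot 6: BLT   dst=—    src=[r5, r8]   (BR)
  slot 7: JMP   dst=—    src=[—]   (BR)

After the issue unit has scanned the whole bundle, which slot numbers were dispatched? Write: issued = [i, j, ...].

  0. BR ⇒ go  {3A/2Mu/2Ld/0B | 3r 3w}
  1. MEM ⇒ go  {3A/2Mu/1Ld/0B | 1r 3w}
  2. BR ⇒ no(FU)  {3A/2Mu/1Ld/0B | 1r 3w}
  3. MEM ⇒ no(RD_PORT)  {3A/2Mu/1Ld/0B | 1r 3w}
  4. ALU→r4 ⇒ no(RD_PORT)  {3A/2Mu/1Ld/0B | 1r 3w}
  5. MEM→r2 ⇒ go  {3A/2Mu/0Ld/0B | 0r 2w}
  6. BR ⇒ no(FU)  {3A/2Mu/0Ld/0B | 0r 2w}
  7. BR ⇒ no(FU)  {3A/2Mu/0Ld/0B | 0r 2w}

issued = [0, 1, 5]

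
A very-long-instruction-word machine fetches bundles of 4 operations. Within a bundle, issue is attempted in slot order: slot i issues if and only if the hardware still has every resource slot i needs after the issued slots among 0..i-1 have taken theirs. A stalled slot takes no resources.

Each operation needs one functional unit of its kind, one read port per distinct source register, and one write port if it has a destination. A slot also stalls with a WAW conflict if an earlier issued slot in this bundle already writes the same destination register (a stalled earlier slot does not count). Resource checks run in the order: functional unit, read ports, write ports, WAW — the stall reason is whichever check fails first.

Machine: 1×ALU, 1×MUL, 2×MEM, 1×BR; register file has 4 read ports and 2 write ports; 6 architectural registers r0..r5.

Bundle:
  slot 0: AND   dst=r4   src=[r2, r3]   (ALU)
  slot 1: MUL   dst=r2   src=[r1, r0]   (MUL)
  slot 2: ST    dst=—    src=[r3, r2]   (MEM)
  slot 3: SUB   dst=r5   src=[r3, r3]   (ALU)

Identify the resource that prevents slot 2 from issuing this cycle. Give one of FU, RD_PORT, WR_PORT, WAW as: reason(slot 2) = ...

reason(slot 2) = RD_PORT

  0. ALU→r4 ⇒ go  {0A/1Mu/2Ld/1B | 2r 1w}
  1. MUL→r2 ⇒ go  {0A/0Mu/2Ld/1B | 0r 0w}
  2. MEM ⇒ no(RD_PORT)  {0A/0Mu/2Ld/1B | 0r 0w}
  3. ALU→r5 ⇒ no(FU)  {0A/0Mu/2Ld/1B | 0r 0w}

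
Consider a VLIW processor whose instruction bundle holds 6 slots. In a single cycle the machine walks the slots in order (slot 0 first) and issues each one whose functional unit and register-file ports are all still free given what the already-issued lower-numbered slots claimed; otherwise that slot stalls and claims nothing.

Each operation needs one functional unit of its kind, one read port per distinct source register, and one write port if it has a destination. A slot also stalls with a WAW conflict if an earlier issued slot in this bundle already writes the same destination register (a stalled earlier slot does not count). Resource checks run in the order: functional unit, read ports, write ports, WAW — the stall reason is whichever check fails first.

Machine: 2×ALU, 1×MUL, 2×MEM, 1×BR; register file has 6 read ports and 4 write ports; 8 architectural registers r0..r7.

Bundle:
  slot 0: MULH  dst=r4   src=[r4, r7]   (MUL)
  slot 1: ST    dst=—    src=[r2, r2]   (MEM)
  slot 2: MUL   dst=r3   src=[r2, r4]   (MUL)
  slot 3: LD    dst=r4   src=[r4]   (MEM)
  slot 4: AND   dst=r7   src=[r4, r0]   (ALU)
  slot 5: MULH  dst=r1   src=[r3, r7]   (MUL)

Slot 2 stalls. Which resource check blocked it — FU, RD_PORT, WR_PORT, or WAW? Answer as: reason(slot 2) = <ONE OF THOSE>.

slot 0 (MUL): ISSUE — free A2,Mu0,Ld2,B1 rp4 wp3
slot 1 (MEM): ISSUE — free A2,Mu0,Ld1,B1 rp3 wp3
slot 2 (MUL): stall FU — free A2,Mu0,Ld1,B1 rp3 wp3
slot 3 (MEM): stall WAW — free A2,Mu0,Ld1,B1 rp3 wp3
slot 4 (ALU): ISSUE — free A1,Mu0,Ld1,B1 rp1 wp2
slot 5 (MUL): stall FU — free A1,Mu0,Ld1,B1 rp1 wp2

reason(slot 2) = FU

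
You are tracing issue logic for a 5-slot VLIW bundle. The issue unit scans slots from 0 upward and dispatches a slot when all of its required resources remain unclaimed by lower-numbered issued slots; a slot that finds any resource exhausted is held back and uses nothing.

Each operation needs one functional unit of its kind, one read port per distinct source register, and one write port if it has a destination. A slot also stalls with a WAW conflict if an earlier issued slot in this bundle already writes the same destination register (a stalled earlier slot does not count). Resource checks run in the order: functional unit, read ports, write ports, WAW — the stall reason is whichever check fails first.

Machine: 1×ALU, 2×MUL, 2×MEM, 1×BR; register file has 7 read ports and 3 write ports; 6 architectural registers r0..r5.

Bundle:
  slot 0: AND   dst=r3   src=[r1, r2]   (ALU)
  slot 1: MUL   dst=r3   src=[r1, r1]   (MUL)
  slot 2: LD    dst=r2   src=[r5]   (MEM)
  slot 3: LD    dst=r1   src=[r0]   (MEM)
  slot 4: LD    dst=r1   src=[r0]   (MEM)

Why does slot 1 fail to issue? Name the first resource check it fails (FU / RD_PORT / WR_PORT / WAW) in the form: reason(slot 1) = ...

reason(slot 1) = WAW

  0. ALU→r3 ⇒ go  {0A/2Mu/2Ld/1B | 5r 2w}
  1. MUL→r3 ⇒ no(WAW)  {0A/2Mu/2Ld/1B | 5r 2w}
  2. MEM→r2 ⇒ go  {0A/2Mu/1Ld/1B | 4r 1w}
  3. MEM→r1 ⇒ go  {0A/2Mu/0Ld/1B | 3r 0w}
  4. MEM→r1 ⇒ no(FU)  {0A/2Mu/0Ld/1B | 3r 0w}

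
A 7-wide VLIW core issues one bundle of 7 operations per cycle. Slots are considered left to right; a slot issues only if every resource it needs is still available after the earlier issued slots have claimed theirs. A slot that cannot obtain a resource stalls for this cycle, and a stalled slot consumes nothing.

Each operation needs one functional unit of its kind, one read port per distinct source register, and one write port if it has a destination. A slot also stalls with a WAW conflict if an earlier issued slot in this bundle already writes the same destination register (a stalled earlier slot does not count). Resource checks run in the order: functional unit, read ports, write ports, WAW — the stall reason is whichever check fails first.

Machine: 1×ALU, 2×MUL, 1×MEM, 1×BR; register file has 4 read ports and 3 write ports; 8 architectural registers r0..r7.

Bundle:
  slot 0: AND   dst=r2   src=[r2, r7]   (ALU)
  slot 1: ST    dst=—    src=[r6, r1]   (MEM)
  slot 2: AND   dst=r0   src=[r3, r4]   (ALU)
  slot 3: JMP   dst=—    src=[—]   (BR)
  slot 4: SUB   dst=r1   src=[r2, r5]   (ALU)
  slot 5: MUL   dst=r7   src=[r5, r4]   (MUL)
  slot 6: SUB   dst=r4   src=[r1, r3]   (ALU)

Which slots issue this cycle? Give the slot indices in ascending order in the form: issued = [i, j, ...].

issued = [0, 1, 3]

(0) want 1×ALU +2rd +1wr — yes → AL0|MU2|ME1|BR1|rd2|wr2
(1) want 1×MEM +2rd +0wr — yes → AL0|MU2|ME0|BR1|rd0|wr2
(2) want 1×ALU +2rd +1wr — FU → AL0|MU2|ME0|BR1|rd0|wr2
(3) want 1×BR +0rd +0wr — yes → AL0|MU2|ME0|BR0|rd0|wr2
(4) want 1×ALU +2rd +1wr — FU → AL0|MU2|ME0|BR0|rd0|wr2
(5) want 1×MUL +2rd +1wr — RD_PORT → AL0|MU2|ME0|BR0|rd0|wr2
(6) want 1×ALU +2rd +1wr — FU → AL0|MU2|ME0|BR0|rd0|wr2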